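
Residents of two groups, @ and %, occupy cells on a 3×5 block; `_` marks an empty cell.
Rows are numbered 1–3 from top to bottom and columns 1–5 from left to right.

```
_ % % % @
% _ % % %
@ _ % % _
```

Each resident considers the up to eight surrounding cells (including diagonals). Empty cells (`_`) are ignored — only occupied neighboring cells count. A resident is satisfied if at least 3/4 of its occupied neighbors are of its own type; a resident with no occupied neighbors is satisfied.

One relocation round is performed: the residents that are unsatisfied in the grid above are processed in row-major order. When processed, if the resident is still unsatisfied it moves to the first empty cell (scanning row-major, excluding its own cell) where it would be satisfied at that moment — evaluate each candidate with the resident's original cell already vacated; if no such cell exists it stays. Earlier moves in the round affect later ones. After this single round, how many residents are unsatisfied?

1

Initially unsatisfied (in order): (1,5), (2,1), (3,1).
  (1,5): no empty cell satisfies it; stays.
  (2,1) → (1,1).
  (3,1): now satisfied by earlier moves; stays.
Resulting grid:
% % % % @
_ _ % % %
@ _ % % _
Unsatisfied now: (1,5).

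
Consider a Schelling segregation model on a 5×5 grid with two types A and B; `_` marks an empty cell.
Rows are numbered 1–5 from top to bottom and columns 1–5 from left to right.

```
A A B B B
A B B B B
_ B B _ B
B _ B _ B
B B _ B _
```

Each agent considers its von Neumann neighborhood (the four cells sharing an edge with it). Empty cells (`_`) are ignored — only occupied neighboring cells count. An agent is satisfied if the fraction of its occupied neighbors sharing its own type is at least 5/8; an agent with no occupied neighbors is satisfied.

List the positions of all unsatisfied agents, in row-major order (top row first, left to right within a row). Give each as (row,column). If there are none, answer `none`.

Row 1: (1,1)A 2/2 satisfied · (1,2)A 1/3 not · (1,3)B 2/3 satisfied · (1,4)B 3/3 satisfied · (1,5)B 2/2 satisfied
Row 2: (2,1)A 1/2 not · (2,2)B 2/4 not · (2,3)B 4/4 satisfied · (2,4)B 3/3 satisfied · (2,5)B 3/3 satisfied
Row 3: (3,2)B 2/2 satisfied · (3,3)B 3/3 satisfied · (3,5)B 2/2 satisfied
Row 4: (4,1)B 1/1 satisfied · (4,3)B 1/1 satisfied · (4,5)B 1/1 satisfied
Row 5: (5,1)B 2/2 satisfied · (5,2)B 1/1 satisfied · (5,4)B 0/0 satisfied

(1,2), (2,1), (2,2)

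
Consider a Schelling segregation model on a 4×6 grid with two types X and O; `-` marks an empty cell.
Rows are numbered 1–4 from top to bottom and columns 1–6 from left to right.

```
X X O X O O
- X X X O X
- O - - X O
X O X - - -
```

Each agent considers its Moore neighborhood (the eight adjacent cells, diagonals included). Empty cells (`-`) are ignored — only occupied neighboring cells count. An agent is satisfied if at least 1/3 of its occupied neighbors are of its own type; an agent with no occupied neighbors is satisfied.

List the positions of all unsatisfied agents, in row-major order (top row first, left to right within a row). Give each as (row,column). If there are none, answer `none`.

(1,3), (2,6), (3,2), (4,1), (4,3)

(1,1)X 2/2 ok
(1,2)X 3/4 ok
(1,3)O 0/5 unhappy
(1,4)X 2/5 ok
(1,5)O 2/5 ok
(1,6)O 2/3 ok
(2,2)X 3/5 ok
(2,3)X 4/6 ok
(2,4)X 3/6 ok
(2,5)O 3/7 ok
(2,6)X 1/5 unhappy
(3,2)O 1/5 unhappy
(3,5)X 2/4 ok
(3,6)O 1/3 ok
(4,1)X 0/2 unhappy
(4,2)O 1/3 ok
(4,3)X 0/2 unhappy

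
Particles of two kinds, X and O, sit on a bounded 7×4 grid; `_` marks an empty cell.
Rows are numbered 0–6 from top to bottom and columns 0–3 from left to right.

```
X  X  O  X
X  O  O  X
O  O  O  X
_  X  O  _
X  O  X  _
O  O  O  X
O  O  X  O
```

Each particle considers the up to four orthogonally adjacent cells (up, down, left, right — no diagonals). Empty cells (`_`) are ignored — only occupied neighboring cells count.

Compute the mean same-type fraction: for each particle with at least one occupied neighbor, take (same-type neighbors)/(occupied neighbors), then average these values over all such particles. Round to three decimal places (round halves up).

(0,0)X 2/2
(0,1)X 1/3
(0,2)O 1/3
(0,3)X 1/2
(1,0)X 1/3
(1,1)O 2/4
(1,2)O 3/4
(1,3)X 2/3
(2,0)O 1/2
(2,1)O 3/4
(2,2)O 3/4
(2,3)X 1/2
(3,1)X 0/3
(3,2)O 1/3
(4,0)X 0/2
(4,1)O 1/4
(4,2)X 0/3
(5,0)O 2/3
(5,1)O 4/4
(5,2)O 1/4
(5,3)X 0/2
(6,0)O 2/2
(6,1)O 2/3
(6,2)X 0/3
(6,3)O 0/2
Sum over 25 particles: 2/2 + 1/3 + 1/3 + 1/2 + 1/3 + 2/4 + 3/4 + 2/3 + 1/2 + 3/4 + 3/4 + 1/2 + 0/3 + 1/3 + 0/2 + 1/4 + 0/3 + 2/3 + 4/4 + 1/4 + 0/2 + 2/2 + 2/3 + 0/3 + 0/2 = 133/12; mean = 133/12 ÷ 25 = 133/300 = 0.443333… → 0.443.

0.443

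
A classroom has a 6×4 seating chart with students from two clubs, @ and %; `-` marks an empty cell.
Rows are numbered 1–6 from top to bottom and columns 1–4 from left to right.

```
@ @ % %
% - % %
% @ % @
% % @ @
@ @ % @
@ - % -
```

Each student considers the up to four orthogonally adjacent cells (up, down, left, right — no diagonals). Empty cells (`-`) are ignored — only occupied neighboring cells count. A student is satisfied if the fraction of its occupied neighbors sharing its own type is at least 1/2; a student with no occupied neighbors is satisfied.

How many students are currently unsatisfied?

7

(1,1)@ 1/2 satisfied
(1,2)@ 1/2 satisfied
(1,3)% 2/3 satisfied
(1,4)% 2/2 satisfied
(2,1)% 1/2 satisfied
(2,3)% 3/3 satisfied
(2,4)% 2/3 satisfied
(3,1)% 2/3 satisfied
(3,2)@ 0/3 not
(3,3)% 1/4 not
(3,4)@ 1/3 not
(4,1)% 2/3 satisfied
(4,2)% 1/4 not
(4,3)@ 1/4 not
(4,4)@ 3/3 satisfied
(5,1)@ 2/3 satisfied
(5,2)@ 1/3 not
(5,3)% 1/4 not
(5,4)@ 1/2 satisfied
(6,1)@ 1/1 satisfied
(6,3)% 1/1 satisfied
Unsatisfied: (3,2), (3,3), (3,4), (4,2), (4,3), (5,2), (5,3) — 7 in total.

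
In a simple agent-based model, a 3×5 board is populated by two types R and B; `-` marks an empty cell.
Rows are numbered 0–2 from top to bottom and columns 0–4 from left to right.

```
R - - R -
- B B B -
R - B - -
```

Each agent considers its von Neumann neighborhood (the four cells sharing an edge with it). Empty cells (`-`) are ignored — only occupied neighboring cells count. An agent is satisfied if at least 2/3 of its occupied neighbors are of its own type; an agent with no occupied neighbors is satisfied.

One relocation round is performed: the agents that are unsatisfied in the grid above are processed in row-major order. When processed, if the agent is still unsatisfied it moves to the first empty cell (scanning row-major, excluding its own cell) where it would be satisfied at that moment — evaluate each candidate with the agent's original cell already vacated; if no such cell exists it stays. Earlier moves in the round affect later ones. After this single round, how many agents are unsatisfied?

0

Initially unsatisfied (in order): (0,3), (1,3).
  (0,3) → (0,4).
  (1,3): now satisfied by earlier moves; stays.
Resulting grid:
R - - - R
- B B B -
R - B - -
All satisfied now.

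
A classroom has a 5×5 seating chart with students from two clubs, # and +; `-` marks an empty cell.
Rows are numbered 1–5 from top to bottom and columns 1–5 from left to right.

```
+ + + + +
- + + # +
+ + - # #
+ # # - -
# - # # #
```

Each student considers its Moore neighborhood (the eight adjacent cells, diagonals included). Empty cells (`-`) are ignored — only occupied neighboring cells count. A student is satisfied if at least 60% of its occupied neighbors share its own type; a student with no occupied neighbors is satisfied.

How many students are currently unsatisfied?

5

(1,1)+ 2/2 satisfied
(1,2)+ 4/4 satisfied
(1,3)+ 4/5 satisfied
(1,4)+ 4/5 satisfied
(1,5)+ 2/3 satisfied
(2,2)+ 6/6 satisfied
(2,3)+ 5/7 satisfied
(2,4)# 2/7 not
(2,5)+ 2/5 not
(3,1)+ 3/4 satisfied
(3,2)+ 4/6 satisfied
(3,4)# 3/5 satisfied
(3,5)# 2/3 satisfied
(4,1)+ 2/4 not
(4,2)# 3/6 not
(4,3)# 4/5 satisfied
(5,1)# 1/2 not
(5,3)# 3/3 satisfied
(5,4)# 3/3 satisfied
(5,5)# 1/1 satisfied
Unsatisfied: (2,4), (2,5), (4,1), (4,2), (5,1) — 5 in total.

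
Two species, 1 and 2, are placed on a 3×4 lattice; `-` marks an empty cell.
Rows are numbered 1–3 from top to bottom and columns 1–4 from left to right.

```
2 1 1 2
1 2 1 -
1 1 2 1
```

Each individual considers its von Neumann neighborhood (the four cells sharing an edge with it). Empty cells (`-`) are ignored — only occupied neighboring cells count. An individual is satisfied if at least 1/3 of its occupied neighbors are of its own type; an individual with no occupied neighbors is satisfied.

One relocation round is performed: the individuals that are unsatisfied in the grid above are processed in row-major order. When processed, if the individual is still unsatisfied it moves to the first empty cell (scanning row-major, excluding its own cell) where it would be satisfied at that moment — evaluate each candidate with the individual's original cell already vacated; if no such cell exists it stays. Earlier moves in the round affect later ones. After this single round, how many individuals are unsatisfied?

Initially unsatisfied (in order): (1,1), (1,4), (2,2), (3,3), (3,4).
  (1,1) → (2,4).
  (1,4): now satisfied by earlier moves; stays.
  (2,2): no empty cell satisfies it; stays.
  (3,3): no empty cell satisfies it; stays.
  (3,4) → (1,1).
Resulting grid:
1 1 1 2
1 2 1 2
1 1 2 -
Unsatisfied now: (2,2), (2,3), (3,3).

3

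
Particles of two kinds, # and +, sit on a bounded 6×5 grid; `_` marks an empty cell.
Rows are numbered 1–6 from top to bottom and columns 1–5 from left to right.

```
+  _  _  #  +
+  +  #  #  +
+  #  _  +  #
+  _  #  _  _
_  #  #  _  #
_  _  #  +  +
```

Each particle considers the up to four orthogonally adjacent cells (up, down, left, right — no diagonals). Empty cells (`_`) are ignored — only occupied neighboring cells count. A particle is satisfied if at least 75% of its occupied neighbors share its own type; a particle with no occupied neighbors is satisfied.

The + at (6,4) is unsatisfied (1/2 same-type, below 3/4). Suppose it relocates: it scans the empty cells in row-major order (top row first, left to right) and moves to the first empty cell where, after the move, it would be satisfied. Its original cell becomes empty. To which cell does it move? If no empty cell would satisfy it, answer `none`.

(1,2)

Vacating (6,4). Empty cells in order:
  (1,2): 2/2 same-type → satisfied — stop here.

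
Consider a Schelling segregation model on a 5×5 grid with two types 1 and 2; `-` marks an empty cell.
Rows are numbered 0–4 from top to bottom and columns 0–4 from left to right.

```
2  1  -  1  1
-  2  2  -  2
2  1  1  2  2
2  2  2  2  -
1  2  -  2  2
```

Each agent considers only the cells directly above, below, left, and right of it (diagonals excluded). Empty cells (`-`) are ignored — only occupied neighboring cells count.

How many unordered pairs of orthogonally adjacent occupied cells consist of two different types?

11

Scan each occupied cell's neighbors to the right and below so each pair is counted once.
From row 0: 3 unlike of 4 pairs (running 3/4).
From row 1: 2 unlike of 4 pairs (running 5/8).
From row 2: 4 unlike of 8 pairs (running 9/16).
From row 3: 1 unlike of 6 pairs (running 10/22).
From row 4: 1 unlike of 2 pairs (running 11/24).
Total adjacent occupied pairs: 24; unlike-type pairs: 11.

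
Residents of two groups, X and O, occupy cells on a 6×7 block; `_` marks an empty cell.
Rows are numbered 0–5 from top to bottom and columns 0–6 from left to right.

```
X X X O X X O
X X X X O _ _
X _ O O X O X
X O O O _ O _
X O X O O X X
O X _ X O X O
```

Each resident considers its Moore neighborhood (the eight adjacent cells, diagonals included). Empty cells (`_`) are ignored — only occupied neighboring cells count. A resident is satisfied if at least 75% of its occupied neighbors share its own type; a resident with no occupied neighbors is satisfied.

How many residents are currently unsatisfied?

Row 0: (0,0)X 3/3 ok · (0,1)X 5/5 ok · (0,2)X 4/5 ok · (0,3)O 1/5 unhappy · (0,4)X 2/4 unhappy · (0,5)X 1/3 unhappy · (0,6)O 0/1 unhappy
Row 1: (1,0)X 4/4 ok · (1,1)X 6/7 ok · (1,2)X 4/7 unhappy · (1,3)X 4/8 unhappy · (1,4)O 3/7 unhappy
Row 2: (2,0)X 3/4 ok · (2,2)O 4/7 unhappy · (2,3)O 4/7 unhappy · (2,4)X 1/6 unhappy · (2,5)O 2/4 unhappy · (2,6)X 0/2 unhappy
Row 3: (3,0)X 2/4 unhappy · (3,1)O 3/7 unhappy · (3,2)O 6/7 ok · (3,3)O 5/7 unhappy · (3,5)O 2/6 unhappy
Row 4: (4,0)X 2/5 unhappy · (4,1)O 3/7 unhappy · (4,2)X 2/7 unhappy · (4,3)O 4/6 unhappy · (4,4)O 4/7 unhappy · (4,5)X 2/6 unhappy · (4,6)X 2/4 unhappy
Row 5: (5,0)O 1/3 unhappy · (5,1)X 2/4 unhappy · (5,3)X 1/4 unhappy · (5,4)O 2/5 unhappy · (5,5)X 2/5 unhappy · (5,6)O 0/3 unhappy
Unsatisfied: (0,3), (0,4), (0,5), (0,6), (1,2), (1,3), (1,4), (2,2), (2,3), (2,4), (2,5), (2,6), (3,0), (3,1), (3,3), (3,5), (4,0), (4,1), (4,2), (4,3), (4,4), (4,5), (4,6), (5,0), (5,1), (5,3), (5,4), (5,5), (5,6) — 29 in total.

29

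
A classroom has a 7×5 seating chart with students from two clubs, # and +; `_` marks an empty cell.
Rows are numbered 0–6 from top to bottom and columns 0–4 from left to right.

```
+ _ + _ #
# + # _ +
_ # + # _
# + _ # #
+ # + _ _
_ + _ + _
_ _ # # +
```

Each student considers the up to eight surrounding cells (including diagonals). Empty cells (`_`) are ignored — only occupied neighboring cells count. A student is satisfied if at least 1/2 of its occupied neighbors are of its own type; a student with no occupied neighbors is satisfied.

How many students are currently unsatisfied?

8

Row 0: (0,0)+ 1/2 ✓ · (0,2)+ 1/2 ✓ · (0,4)# 0/1 ✗
Row 1: (1,0)# 1/3 ✗ · (1,1)+ 3/6 ✓ · (1,2)# 2/5 ✗ · (1,4)+ 0/2 ✗
Row 2: (2,1)# 3/6 ✓ · (2,2)+ 2/6 ✗ · (2,3)# 3/5 ✓
Row 3: (3,0)# 2/4 ✓ · (3,1)+ 3/6 ✓ · (3,3)# 2/4 ✓ · (3,4)# 2/2 ✓
Row 4: (4,0)+ 2/4 ✓ · (4,1)# 1/5 ✗ · (4,2)+ 3/5 ✓
Row 5: (5,1)+ 2/4 ✓ · (5,3)+ 2/4 ✓
Row 6: (6,2)# 1/3 ✗ · (6,3)# 1/3 ✗ · (6,4)+ 1/2 ✓
Unsatisfied: (0,4), (1,0), (1,2), (1,4), (2,2), (4,1), (6,2), (6,3) — 8 in total.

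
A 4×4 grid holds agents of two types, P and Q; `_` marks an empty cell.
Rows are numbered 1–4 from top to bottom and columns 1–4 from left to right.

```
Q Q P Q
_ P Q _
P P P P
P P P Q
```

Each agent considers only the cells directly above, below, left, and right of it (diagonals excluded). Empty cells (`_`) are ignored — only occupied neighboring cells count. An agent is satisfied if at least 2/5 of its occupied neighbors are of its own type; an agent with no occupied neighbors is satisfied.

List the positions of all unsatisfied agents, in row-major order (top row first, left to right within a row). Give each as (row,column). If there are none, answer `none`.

(1,2), (1,3), (1,4), (2,2), (2,3), (4,4)

(1,1)Q 1/1 ok
(1,2)Q 1/3 unhappy
(1,3)P 0/3 unhappy
(1,4)Q 0/1 unhappy
(2,2)P 1/3 unhappy
(2,3)Q 0/3 unhappy
(3,1)P 2/2 ok
(3,2)P 4/4 ok
(3,3)P 3/4 ok
(3,4)P 1/2 ok
(4,1)P 2/2 ok
(4,2)P 3/3 ok
(4,3)P 2/3 ok
(4,4)Q 0/2 unhappy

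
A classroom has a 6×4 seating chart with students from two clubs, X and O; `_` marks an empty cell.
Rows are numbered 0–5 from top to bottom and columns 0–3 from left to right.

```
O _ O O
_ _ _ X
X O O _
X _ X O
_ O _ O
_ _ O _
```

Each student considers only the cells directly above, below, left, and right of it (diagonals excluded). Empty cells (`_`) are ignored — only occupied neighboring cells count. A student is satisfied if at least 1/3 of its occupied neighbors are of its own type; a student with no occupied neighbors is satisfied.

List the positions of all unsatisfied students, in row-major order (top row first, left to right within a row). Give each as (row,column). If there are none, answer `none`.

Row 0: (0,0)O 0/0 satisfied · (0,2)O 1/1 satisfied · (0,3)O 1/2 satisfied
Row 1: (1,3)X 0/1 not
Row 2: (2,0)X 1/2 satisfied · (2,1)O 1/2 satisfied · (2,2)O 1/2 satisfied
Row 3: (3,0)X 1/1 satisfied · (3,2)X 0/2 not · (3,3)O 1/2 satisfied
Row 4: (4,1)O 0/0 satisfied · (4,3)O 1/1 satisfied
Row 5: (5,2)O 0/0 satisfied

(1,3), (3,2)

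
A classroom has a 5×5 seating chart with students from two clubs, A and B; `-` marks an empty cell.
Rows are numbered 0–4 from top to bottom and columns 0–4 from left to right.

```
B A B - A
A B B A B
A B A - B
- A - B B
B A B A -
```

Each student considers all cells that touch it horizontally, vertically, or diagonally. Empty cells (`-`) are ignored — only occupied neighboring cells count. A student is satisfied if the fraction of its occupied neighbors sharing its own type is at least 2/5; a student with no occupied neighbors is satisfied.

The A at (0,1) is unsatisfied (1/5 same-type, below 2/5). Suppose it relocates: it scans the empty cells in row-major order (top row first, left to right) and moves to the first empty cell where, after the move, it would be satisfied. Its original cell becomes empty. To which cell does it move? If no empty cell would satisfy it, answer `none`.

Vacating (0,1). Empty cells in order:
  (0,3): 2/5 same-type → satisfied — stop here.

(0,3)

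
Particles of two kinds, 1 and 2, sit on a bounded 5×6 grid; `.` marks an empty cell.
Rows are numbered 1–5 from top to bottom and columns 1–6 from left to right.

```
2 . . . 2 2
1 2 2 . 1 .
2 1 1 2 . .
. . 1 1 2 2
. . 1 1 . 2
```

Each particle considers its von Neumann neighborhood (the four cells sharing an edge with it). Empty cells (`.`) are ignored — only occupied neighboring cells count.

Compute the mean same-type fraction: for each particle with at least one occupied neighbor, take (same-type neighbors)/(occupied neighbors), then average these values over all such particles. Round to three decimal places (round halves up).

(1,1)2 0/1
(1,5)2 1/2
(1,6)2 1/1
(2,1)1 0/3
(2,2)2 1/3
(2,3)2 1/2
(2,5)1 0/1
(3,1)2 0/2
(3,2)1 1/3
(3,3)1 2/4
(3,4)2 0/2
(4,3)1 3/3
(4,4)1 2/4
(4,5)2 1/2
(4,6)2 2/2
(5,3)1 2/2
(5,4)1 2/2
(5,6)2 1/1
Sum over 18 particles: 0/1 + 1/2 + 1/1 + 0/3 + 1/3 + 1/2 + 0/1 + 0/2 + 1/3 + 2/4 + 0/2 + 3/3 + 2/4 + 1/2 + 2/2 + 2/2 + 2/2 + 1/1 = 55/6; mean = 55/6 ÷ 18 = 55/108 = 0.509259… → 0.509.

0.509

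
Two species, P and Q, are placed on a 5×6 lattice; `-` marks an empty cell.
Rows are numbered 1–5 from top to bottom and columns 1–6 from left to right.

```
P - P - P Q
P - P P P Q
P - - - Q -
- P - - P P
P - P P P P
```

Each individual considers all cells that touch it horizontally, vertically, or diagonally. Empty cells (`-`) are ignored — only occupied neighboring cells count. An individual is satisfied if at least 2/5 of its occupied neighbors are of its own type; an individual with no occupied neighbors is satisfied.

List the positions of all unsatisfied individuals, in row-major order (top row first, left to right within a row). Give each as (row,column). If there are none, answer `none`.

(1,1)P 1/1 ✓
(1,3)P 2/2 ✓
(1,5)P 2/4 ✓
(1,6)Q 1/3 ✗
(2,1)P 2/2 ✓
(2,3)P 2/2 ✓
(2,4)P 4/5 ✓
(2,5)P 2/5 ✓
(2,6)Q 2/4 ✓
(3,1)P 2/2 ✓
(3,5)Q 1/5 ✗
(4,2)P 3/3 ✓
(4,5)P 4/5 ✓
(4,6)P 3/4 ✓
(5,1)P 1/1 ✓
(5,3)P 2/2 ✓
(5,4)P 3/3 ✓
(5,5)P 4/4 ✓
(5,6)P 3/3 ✓

(1,6), (3,5)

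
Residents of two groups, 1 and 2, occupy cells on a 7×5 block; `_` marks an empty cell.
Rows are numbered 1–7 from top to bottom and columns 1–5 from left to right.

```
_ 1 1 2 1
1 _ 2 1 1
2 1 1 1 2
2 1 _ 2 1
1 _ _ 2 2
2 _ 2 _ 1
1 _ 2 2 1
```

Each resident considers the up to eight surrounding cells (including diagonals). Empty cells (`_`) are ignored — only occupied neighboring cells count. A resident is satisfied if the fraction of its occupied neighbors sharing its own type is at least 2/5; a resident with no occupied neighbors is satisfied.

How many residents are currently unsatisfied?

10

(1,2)1 2/3 ✓
(1,3)1 2/4 ✓
(1,4)2 1/5 ✗
(1,5)1 2/3 ✓
(2,1)1 2/3 ✓
(2,3)2 1/7 ✗
(2,4)1 5/8 ✓
(2,5)1 3/5 ✓
(3,1)2 1/4 ✗
(3,2)1 3/6 ✓
(3,3)1 4/6 ✓
(3,4)1 4/7 ✓
(3,5)2 1/5 ✗
(4,1)2 1/4 ✗
(4,2)1 3/5 ✓
(4,4)2 3/6 ✓
(4,5)1 1/5 ✗
(5,1)1 1/3 ✗
(5,4)2 3/5 ✓
(5,5)2 2/4 ✓
(6,1)2 0/2 ✗
(6,3)2 3/3 ✓
(6,5)1 1/4 ✗
(7,1)1 0/1 ✗
(7,3)2 2/2 ✓
(7,4)2 2/4 ✓
(7,5)1 1/2 ✓
Unsatisfied: (1,4), (2,3), (3,1), (3,5), (4,1), (4,5), (5,1), (6,1), (6,5), (7,1) — 10 in total.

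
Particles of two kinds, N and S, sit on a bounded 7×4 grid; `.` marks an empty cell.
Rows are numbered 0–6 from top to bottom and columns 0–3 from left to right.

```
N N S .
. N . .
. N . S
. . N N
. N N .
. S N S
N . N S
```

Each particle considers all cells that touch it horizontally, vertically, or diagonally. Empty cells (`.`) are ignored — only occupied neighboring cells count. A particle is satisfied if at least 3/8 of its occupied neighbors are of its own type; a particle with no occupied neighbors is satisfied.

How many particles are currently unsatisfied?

(0,0)N 2/2 satisfied
(0,1)N 2/3 satisfied
(0,2)S 0/2 not
(1,1)N 3/4 satisfied
(2,1)N 2/2 satisfied
(2,3)S 0/2 not
(3,2)N 4/5 satisfied
(3,3)N 2/3 satisfied
(4,1)N 3/4 satisfied
(4,2)N 4/6 satisfied
(5,1)S 0/5 not
(5,2)N 3/6 satisfied
(5,3)S 1/4 not
(6,0)N 0/1 not
(6,2)N 1/4 not
(6,3)S 1/3 not
Unsatisfied: (0,2), (2,3), (5,1), (5,3), (6,0), (6,2), (6,3) — 7 in total.

7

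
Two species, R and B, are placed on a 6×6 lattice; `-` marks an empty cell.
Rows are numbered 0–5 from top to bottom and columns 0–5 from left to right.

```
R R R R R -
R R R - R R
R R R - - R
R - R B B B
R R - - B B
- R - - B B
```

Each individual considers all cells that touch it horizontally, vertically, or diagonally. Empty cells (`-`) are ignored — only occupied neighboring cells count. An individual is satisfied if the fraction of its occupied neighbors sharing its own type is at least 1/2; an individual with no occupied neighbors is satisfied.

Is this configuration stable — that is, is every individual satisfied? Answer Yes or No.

Yes

(0,0)R 3/3 ✓
(0,1)R 5/5 ✓
(0,2)R 4/4 ✓
(0,3)R 4/4 ✓
(0,4)R 3/3 ✓
(1,0)R 5/5 ✓
(1,1)R 8/8 ✓
(1,2)R 6/6 ✓
(1,4)R 4/4 ✓
(1,5)R 3/3 ✓
(2,0)R 4/4 ✓
(2,1)R 7/7 ✓
(2,2)R 4/5 ✓
(2,5)R 2/4 ✓
(3,0)R 4/4 ✓
(3,2)R 3/4 ✓
(3,3)B 2/4 ✓
(3,4)B 4/5 ✓
(3,5)B 3/4 ✓
(4,0)R 3/3 ✓
(4,1)R 4/4 ✓
(4,4)B 6/6 ✓
(4,5)B 5/5 ✓
(5,1)R 2/2 ✓
(5,4)B 3/3 ✓
(5,5)B 3/3 ✓
All meet the threshold, so the configuration is stable.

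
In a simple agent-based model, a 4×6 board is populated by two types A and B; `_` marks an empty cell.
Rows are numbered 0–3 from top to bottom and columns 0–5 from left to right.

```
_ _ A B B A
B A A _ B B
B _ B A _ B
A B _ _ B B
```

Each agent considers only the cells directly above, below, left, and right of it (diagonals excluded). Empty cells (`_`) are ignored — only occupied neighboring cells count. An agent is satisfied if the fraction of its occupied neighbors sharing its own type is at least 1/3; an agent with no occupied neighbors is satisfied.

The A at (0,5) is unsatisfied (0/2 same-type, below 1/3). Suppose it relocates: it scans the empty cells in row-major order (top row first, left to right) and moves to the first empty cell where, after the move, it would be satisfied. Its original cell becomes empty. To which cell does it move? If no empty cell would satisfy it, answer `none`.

Vacating (0,5). Empty cells in order:
  (0,0): 0/1 same-type → still unsatisfied.
  (0,1): 2/2 same-type → satisfied — stop here.

(0,1)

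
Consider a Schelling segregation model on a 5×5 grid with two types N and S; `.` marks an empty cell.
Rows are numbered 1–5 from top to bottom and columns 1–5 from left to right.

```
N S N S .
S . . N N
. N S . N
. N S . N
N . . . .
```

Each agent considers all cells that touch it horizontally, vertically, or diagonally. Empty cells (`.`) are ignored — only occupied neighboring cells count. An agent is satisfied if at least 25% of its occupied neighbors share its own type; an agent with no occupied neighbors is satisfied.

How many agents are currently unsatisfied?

2

Row 1: (1,1)N 0/2 not · (1,2)S 1/3 satisfied · (1,3)N 1/3 satisfied · (1,4)S 0/3 not
Row 2: (2,1)S 1/3 satisfied · (2,4)N 3/5 satisfied · (2,5)N 2/3 satisfied
Row 3: (3,2)N 1/4 satisfied · (3,3)S 1/4 satisfied · (3,5)N 3/3 satisfied
Row 4: (4,2)N 2/4 satisfied · (4,3)S 1/3 satisfied · (4,5)N 1/1 satisfied
Row 5: (5,1)N 1/1 satisfied
Unsatisfied: (1,1), (1,4) — 2 in total.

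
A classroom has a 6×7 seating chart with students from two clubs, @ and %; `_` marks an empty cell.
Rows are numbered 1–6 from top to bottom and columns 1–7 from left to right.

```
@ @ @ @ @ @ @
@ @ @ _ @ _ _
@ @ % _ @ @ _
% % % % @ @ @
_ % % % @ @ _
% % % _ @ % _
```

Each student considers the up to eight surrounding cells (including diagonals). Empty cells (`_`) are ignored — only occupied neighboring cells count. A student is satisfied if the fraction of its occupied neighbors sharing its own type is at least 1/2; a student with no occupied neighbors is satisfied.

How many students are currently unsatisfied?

Row 1: (1,1)@ 3/3 ok · (1,2)@ 5/5 ok · (1,3)@ 4/4 ok · (1,4)@ 4/4 ok · (1,5)@ 3/3 ok · (1,6)@ 3/3 ok · (1,7)@ 1/1 ok
Row 2: (2,1)@ 5/5 ok · (2,2)@ 7/8 ok · (2,3)@ 5/6 ok · (2,5)@ 5/5 ok
Row 3: (3,1)@ 3/5 ok · (3,2)@ 4/8 ok · (3,3)% 3/6 ok · (3,5)@ 4/5 ok · (3,6)@ 5/5 ok
Row 4: (4,1)% 2/4 ok · (4,2)% 5/7 ok · (4,3)% 6/7 ok · (4,4)% 4/7 ok · (4,5)@ 5/7 ok · (4,6)@ 6/6 ok · (4,7)@ 3/3 ok
Row 5: (5,2)% 7/7 ok · (5,3)% 7/7 ok · (5,4)% 4/7 ok · (5,5)@ 4/7 ok · (5,6)@ 5/6 ok
Row 6: (6,1)% 2/2 ok · (6,2)% 4/4 ok · (6,3)% 4/4 ok · (6,5)@ 2/4 ok · (6,6)% 0/3 unhappy
Unsatisfied: (6,6) — 1 in total.

1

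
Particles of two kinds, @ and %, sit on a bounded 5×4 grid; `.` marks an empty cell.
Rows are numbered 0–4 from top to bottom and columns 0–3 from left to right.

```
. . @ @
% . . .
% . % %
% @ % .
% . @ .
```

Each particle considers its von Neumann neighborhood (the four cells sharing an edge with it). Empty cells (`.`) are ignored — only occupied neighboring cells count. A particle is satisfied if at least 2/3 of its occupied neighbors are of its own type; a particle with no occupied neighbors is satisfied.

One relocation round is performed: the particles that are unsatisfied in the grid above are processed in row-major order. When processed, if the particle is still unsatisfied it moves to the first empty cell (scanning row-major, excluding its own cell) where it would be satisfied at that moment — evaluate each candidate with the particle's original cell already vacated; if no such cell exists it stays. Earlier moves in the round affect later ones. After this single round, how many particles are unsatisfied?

Initially unsatisfied (in order): (3,1), (3,2), (4,2).
  (3,1) → (0,1).
  (3,2) → (2,1).
  (4,2): now satisfied by earlier moves; stays.
Resulting grid:
. @ @ @
% . . .
% % % %
% . . .
% . @ .
All satisfied now.

0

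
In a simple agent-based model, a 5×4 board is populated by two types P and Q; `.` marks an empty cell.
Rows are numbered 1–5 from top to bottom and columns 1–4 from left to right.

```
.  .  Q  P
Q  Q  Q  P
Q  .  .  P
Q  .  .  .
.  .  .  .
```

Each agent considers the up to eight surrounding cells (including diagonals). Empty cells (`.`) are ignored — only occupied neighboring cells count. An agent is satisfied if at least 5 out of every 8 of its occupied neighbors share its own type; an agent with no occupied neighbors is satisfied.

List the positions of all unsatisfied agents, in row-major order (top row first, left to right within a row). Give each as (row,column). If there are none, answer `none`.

(1,3), (1,4), (2,3), (2,4), (3,4)

Row 1: (1,3)Q 2/4 unhappy · (1,4)P 1/3 unhappy
Row 2: (2,1)Q 2/2 ok · (2,2)Q 4/4 ok · (2,3)Q 2/5 unhappy · (2,4)P 2/4 unhappy
Row 3: (3,1)Q 3/3 ok · (3,4)P 1/2 unhappy
Row 4: (4,1)Q 1/1 ok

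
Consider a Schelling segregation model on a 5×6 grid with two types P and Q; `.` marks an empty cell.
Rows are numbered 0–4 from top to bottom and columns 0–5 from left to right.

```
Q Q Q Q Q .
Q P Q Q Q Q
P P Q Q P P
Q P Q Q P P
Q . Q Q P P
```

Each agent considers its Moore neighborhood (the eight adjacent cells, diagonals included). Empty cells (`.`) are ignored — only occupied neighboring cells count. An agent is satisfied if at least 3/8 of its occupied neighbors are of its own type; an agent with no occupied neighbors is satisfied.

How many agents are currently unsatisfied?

(0,0)Q 2/3 ok
(0,1)Q 4/5 ok
(0,2)Q 4/5 ok
(0,3)Q 5/5 ok
(0,4)Q 4/4 ok
(1,0)Q 2/5 ok
(1,1)P 2/8 unhappy
(1,2)Q 6/8 ok
(1,3)Q 7/8 ok
(1,4)Q 5/7 ok
(1,5)Q 2/4 ok
(2,0)P 3/5 ok
(2,1)P 3/8 ok
(2,2)Q 5/8 ok
(2,3)Q 6/8 ok
(2,4)P 3/8 ok
(2,5)P 3/5 ok
(3,0)Q 1/4 unhappy
(3,1)P 2/7 unhappy
(3,2)Q 5/7 ok
(3,3)Q 5/8 ok
(3,4)P 5/8 ok
(3,5)P 5/5 ok
(4,0)Q 1/2 ok
(4,2)Q 3/4 ok
(4,3)Q 3/5 ok
(4,4)P 3/5 ok
(4,5)P 3/3 ok
Unsatisfied: (1,1), (3,0), (3,1) — 3 in total.

3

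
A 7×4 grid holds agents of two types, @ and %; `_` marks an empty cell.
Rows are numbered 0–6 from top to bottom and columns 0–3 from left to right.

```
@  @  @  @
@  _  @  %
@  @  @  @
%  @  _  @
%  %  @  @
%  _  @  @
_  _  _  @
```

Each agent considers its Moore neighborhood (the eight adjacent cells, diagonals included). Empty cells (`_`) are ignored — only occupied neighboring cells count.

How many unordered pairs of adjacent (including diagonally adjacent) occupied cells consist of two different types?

12

Scan each occupied cell's neighbors to the right and below (and the two forward diagonals) so each pair is counted once.
Row 0: @(0,0)–@(0,1)= @(0,0)–@(1,0)= @(0,1)–@(0,2)= @(0,1)–@(1,2)= @(0,1)–@(1,0)= @(0,2)–@(0,3)= @(0,2)–@(1,2)= @(0,2)–%(1,3)≠ @(0,3)–%(1,3)≠ @(0,3)–@(1,2)=  → 2/10 unlike.
Row 1: @(1,0)–@(2,0)= @(1,0)–@(2,1)= @(1,2)–%(1,3)≠ @(1,2)–@(2,2)= @(1,2)–@(2,3)= @(1,2)–@(2,1)= %(1,3)–@(2,3)≠ %(1,3)–@(2,2)≠  → 3/8 unlike.
Row 2: @(2,0)–@(2,1)= @(2,0)–%(3,0)≠ @(2,0)–@(3,1)= @(2,1)–@(2,2)= @(2,1)–@(3,1)= @(2,1)–%(3,0)≠ @(2,2)–@(2,3)= @(2,2)–@(3,3)= @(2,2)–@(3,1)= @(2,3)–@(3,3)=  → 2/10 unlike.
Row 3: %(3,0)–@(3,1)≠ %(3,0)–%(4,0)= %(3,0)–%(4,1)= @(3,1)–%(4,1)≠ @(3,1)–@(4,2)= @(3,1)–%(4,0)≠ @(3,3)–@(4,3)= @(3,3)–@(4,2)=  → 3/8 unlike.
Row 4: %(4,0)–%(4,1)= %(4,0)–%(5,0)= %(4,1)–@(4,2)≠ %(4,1)–@(5,2)≠ %(4,1)–%(5,0)= @(4,2)–@(4,3)= @(4,2)–@(5,2)= @(4,2)–@(5,3)= @(4,3)–@(5,3)= @(4,3)–@(5,2)=  → 2/10 unlike.
Row 5: @(5,2)–@(5,3)= @(5,2)–@(6,3)= @(5,3)–@(6,3)=  → 0/3 unlike.
Total adjacent occupied pairs: 49; unlike-type pairs: 12.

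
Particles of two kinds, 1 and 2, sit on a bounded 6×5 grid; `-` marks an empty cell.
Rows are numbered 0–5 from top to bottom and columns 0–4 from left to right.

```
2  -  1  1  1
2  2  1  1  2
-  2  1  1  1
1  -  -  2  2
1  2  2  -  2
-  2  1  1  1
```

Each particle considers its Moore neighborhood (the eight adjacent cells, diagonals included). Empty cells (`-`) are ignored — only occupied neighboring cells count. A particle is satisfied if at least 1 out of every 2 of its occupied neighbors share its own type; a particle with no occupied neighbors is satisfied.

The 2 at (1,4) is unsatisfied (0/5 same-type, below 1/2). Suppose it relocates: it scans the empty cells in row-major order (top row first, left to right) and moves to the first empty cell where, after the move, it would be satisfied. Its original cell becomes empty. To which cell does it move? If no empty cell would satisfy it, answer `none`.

Vacating (1,4). Empty cells in order:
  (0,1): 3/5 same-type → satisfied — stop here.

(0,1)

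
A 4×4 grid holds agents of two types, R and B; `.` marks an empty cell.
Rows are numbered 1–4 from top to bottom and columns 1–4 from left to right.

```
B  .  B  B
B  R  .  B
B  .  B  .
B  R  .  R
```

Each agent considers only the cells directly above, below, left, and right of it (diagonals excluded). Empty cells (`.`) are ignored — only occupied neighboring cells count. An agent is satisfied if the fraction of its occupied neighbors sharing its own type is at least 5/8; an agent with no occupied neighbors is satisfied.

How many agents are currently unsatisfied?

Row 1: (1,1)B 1/1 ✓ · (1,3)B 1/1 ✓ · (1,4)B 2/2 ✓
Row 2: (2,1)B 2/3 ✓ · (2,2)R 0/1 ✗ · (2,4)B 1/1 ✓
Row 3: (3,1)B 2/2 ✓ · (3,3)B 0/0 ✓
Row 4: (4,1)B 1/2 ✗ · (4,2)R 0/1 ✗ · (4,4)R 0/0 ✓
Unsatisfied: (2,2), (4,1), (4,2) — 3 in total.

3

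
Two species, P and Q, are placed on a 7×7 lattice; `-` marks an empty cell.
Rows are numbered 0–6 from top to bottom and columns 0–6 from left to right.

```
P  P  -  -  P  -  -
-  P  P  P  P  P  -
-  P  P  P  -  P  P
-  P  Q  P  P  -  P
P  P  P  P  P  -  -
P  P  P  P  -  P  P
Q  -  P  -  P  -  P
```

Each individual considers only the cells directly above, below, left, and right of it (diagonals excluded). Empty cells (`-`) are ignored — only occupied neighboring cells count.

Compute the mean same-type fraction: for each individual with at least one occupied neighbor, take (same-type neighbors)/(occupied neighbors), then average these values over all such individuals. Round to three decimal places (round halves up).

(0,0)P 1/1
(0,1)P 2/2
(0,4)P 1/1
(1,1)P 3/3
(1,2)P 3/3
(1,3)P 3/3
(1,4)P 3/3
(1,5)P 2/2
(2,1)P 3/3
(2,2)P 3/4
(2,3)P 3/3
(2,5)P 2/2
(2,6)P 2/2
(3,1)P 2/3
(3,2)Q 0/4
(3,3)P 3/4
(3,4)P 2/2
(3,6)P 1/1
(4,0)P 2/2
(4,1)P 4/4
(4,2)P 3/4
(4,3)P 4/4
(4,4)P 2/2
(5,0)P 2/3
(5,1)P 3/3
(5,2)P 4/4
(5,3)P 2/2
(5,5)P 1/1
(5,6)P 2/2
(6,0)Q 0/1
(6,2)P 1/1
(6,4)P — no occupied neighbors
(6,6)P 1/1
Sum over 32 individuals: 1/1 + 2/2 + 1/1 + 3/3 + 3/3 + 3/3 + 3/3 + 2/2 + 3/3 + 3/4 + 3/3 + 2/2 + 2/2 + 2/3 + 0/4 + 3/4 + 2/2 + 1/1 + 2/2 + 4/4 + 3/4 + 4/4 + 2/2 + 2/3 + 3/3 + 4/4 + 2/2 + 1/1 + 2/2 + 0/1 + 1/1 + 1/1 = 343/12; mean = 343/12 ÷ 32 = 343/384 = 0.893229… → 0.893.

0.893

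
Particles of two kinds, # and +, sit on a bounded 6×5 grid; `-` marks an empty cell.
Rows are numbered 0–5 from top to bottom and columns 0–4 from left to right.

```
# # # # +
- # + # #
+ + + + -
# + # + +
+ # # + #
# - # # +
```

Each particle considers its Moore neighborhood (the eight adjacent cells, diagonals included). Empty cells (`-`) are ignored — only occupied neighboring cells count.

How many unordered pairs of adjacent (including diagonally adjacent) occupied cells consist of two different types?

37

Scan each occupied cell's neighbors to the right and below (and the two forward diagonals) so each pair is counted once.
Row 0: #(0,0)–#(0,1)= #(0,0)–#(1,1)= #(0,1)–#(0,2)= #(0,1)–#(1,1)= #(0,1)–+(1,2)≠ #(0,2)–#(0,3)= #(0,2)–+(1,2)≠ #(0,2)–#(1,3)= #(0,2)–#(1,1)= #(0,3)–+(0,4)≠ #(0,3)–#(1,3)= #(0,3)–#(1,4)= #(0,3)–+(1,2)≠ +(0,4)–#(1,4)≠ +(0,4)–#(1,3)≠  → 6/15 unlike.
Row 1: #(1,1)–+(1,2)≠ #(1,1)–+(2,1)≠ #(1,1)–+(2,2)≠ #(1,1)–+(2,0)≠ +(1,2)–#(1,3)≠ +(1,2)–+(2,2)= +(1,2)–+(2,3)= +(1,2)–+(2,1)= #(1,3)–#(1,4)= #(1,3)–+(2,3)≠ #(1,3)–+(2,2)≠ #(1,4)–+(2,3)≠  → 8/12 unlike.
Row 2: +(2,0)–+(2,1)= +(2,0)–#(3,0)≠ +(2,0)–+(3,1)= +(2,1)–+(2,2)= +(2,1)–+(3,1)= +(2,1)–#(3,2)≠ +(2,1)–#(3,0)≠ +(2,2)–+(2,3)= +(2,2)–#(3,2)≠ +(2,2)–+(3,3)= +(2,2)–+(3,1)= +(2,3)–+(3,3)= +(2,3)–+(3,4)= +(2,3)–#(3,2)≠  → 5/14 unlike.
Row 3: #(3,0)–+(3,1)≠ #(3,0)–+(4,0)≠ #(3,0)–#(4,1)= +(3,1)–#(3,2)≠ +(3,1)–#(4,1)≠ +(3,1)–#(4,2)≠ +(3,1)–+(4,0)= #(3,2)–+(3,3)≠ #(3,2)–#(4,2)= #(3,2)–+(4,3)≠ #(3,2)–#(4,1)= +(3,3)–+(3,4)= +(3,3)–+(4,3)= +(3,3)–#(4,4)≠ +(3,3)–#(4,2)≠ +(3,4)–#(4,4)≠ +(3,4)–+(4,3)=  → 10/17 unlike.
Row 4: +(4,0)–#(4,1)≠ +(4,0)–#(5,0)≠ #(4,1)–#(4,2)= #(4,1)–#(5,2)= #(4,1)–#(5,0)= #(4,2)–+(4,3)≠ #(4,2)–#(5,2)= #(4,2)–#(5,3)= +(4,3)–#(4,4)≠ +(4,3)–#(5,3)≠ +(4,3)–+(5,4)= +(4,3)–#(5,2)≠ #(4,4)–+(5,4)≠ #(4,4)–#(5,3)=  → 7/14 unlike.
Row 5: #(5,2)–#(5,3)= #(5,3)–+(5,4)≠  → 1/2 unlike.
Total adjacent occupied pairs: 74; unlike-type pairs: 37.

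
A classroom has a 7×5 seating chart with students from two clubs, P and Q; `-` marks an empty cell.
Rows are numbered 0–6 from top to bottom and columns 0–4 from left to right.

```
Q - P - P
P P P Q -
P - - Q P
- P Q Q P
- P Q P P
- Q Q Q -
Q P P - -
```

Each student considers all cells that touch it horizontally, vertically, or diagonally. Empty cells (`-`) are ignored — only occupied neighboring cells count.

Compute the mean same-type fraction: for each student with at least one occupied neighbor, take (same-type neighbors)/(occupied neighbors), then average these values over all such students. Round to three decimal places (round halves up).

Row 0: (0,0)Q 0/2 · (0,2)P 2/3 · (0,4)P 0/1
Row 1: (1,0)P 2/3 · (1,1)P 4/5 · (1,2)P 2/4 · (1,3)Q 1/5
Row 2: (2,0)P 3/3 · (2,3)Q 3/6 · (2,4)P 1/4
Row 3: (3,1)P 2/4 · (3,2)Q 3/6 · (3,3)Q 3/7 · (3,4)P 3/5
Row 4: (4,1)P 1/5 · (4,2)Q 5/8 · (4,3)P 2/7 · (4,4)P 2/4
Row 5: (5,1)Q 3/6 · (5,2)Q 3/7 · (5,3)Q 2/5
Row 6: (6,0)Q 1/2 · (6,1)P 1/4 · (6,2)P 1/4
Sum over 24 students: 0/2 + 2/3 + 0/1 + 2/3 + 4/5 + 2/4 + 1/5 + 3/3 + 3/6 + 1/4 + 2/4 + 3/6 + 3/7 + 3/5 + 1/5 + 5/8 + 2/7 + 2/4 + 3/6 + 3/7 + 2/5 + 1/2 + 1/4 + 1/4 = 8863/840; mean = 8863/840 ÷ 24 = 8863/20160 = 0.439632… → 0.440.

0.440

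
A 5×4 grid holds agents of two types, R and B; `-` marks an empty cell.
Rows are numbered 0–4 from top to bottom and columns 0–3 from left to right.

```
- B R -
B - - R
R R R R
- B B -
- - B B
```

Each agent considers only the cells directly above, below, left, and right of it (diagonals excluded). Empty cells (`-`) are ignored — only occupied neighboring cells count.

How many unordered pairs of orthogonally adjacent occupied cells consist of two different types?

Scan each occupied cell's neighbors to the right and below so each pair is counted once.
From row 0: 1 unlike of 1 pairs (running 1/1).
From row 1: 1 unlike of 2 pairs (running 2/3).
From row 2: 2 unlike of 5 pairs (running 4/8).
From row 3: 0 unlike of 2 pairs (running 4/10).
From row 4: 0 unlike of 1 pairs (running 4/11).
Total adjacent occupied pairs: 11; unlike-type pairs: 4.

4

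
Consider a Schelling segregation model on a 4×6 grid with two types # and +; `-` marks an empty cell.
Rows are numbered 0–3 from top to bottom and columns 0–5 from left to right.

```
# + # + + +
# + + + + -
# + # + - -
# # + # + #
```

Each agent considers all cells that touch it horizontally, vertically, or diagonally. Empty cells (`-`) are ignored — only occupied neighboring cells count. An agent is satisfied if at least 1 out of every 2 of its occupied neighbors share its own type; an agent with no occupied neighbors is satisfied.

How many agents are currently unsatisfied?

11

Row 0: (0,0)# 1/3 unhappy · (0,1)+ 2/5 unhappy · (0,2)# 0/5 unhappy · (0,3)+ 4/5 ok · (0,4)+ 4/4 ok · (0,5)+ 2/2 ok
Row 1: (1,0)# 2/5 unhappy · (1,1)+ 3/8 unhappy · (1,2)+ 6/8 ok · (1,3)+ 5/7 ok · (1,4)+ 5/5 ok
Row 2: (2,0)# 3/5 ok · (2,1)+ 3/8 unhappy · (2,2)# 2/8 unhappy · (2,3)+ 5/7 ok
Row 3: (3,0)# 2/3 ok · (3,1)# 3/5 ok · (3,2)+ 2/5 unhappy · (3,3)# 1/4 unhappy · (3,4)+ 1/3 unhappy · (3,5)# 0/1 unhappy
Unsatisfied: (0,0), (0,1), (0,2), (1,0), (1,1), (2,1), (2,2), (3,2), (3,3), (3,4), (3,5) — 11 in total.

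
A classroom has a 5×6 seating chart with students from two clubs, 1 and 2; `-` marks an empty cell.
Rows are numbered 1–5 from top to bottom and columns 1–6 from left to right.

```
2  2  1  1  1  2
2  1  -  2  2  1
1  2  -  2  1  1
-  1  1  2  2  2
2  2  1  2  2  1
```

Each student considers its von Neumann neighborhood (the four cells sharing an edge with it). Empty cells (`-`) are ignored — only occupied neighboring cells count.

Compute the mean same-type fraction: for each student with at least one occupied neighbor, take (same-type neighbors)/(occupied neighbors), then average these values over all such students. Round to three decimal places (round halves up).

0.438

Row 1: (1,1)2 2/2 · (1,2)2 1/3 · (1,3)1 1/2 · (1,4)1 2/3 · (1,5)1 1/3 · (1,6)2 0/2
Row 2: (2,1)2 1/3 · (2,2)1 0/3 · (2,4)2 2/3 · (2,5)2 1/4 · (2,6)1 1/3
Row 3: (3,1)1 0/2 · (3,2)2 0/3 · (3,4)2 2/3 · (3,5)1 1/4 · (3,6)1 2/3
Row 4: (4,2)1 1/3 · (4,3)1 2/3 · (4,4)2 3/4 · (4,5)2 3/4 · (4,6)2 1/3
Row 5: (5,1)2 1/1 · (5,2)2 1/3 · (5,3)1 1/3 · (5,4)2 2/3 · (5,5)2 2/3 · (5,6)1 0/2
Sum over 27 students: 2/2 + 1/3 + 1/2 + 2/3 + 1/3 + 0/2 + 1/3 + 0/3 + 2/3 + 1/4 + 1/3 + 0/2 + 0/3 + 2/3 + 1/4 + 2/3 + 1/3 + 2/3 + 3/4 + 3/4 + 1/3 + 1/1 + 1/3 + 1/3 + 2/3 + 2/3 + 0/2 = 71/6; mean = 71/6 ÷ 27 = 71/162 = 0.438271… → 0.438.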